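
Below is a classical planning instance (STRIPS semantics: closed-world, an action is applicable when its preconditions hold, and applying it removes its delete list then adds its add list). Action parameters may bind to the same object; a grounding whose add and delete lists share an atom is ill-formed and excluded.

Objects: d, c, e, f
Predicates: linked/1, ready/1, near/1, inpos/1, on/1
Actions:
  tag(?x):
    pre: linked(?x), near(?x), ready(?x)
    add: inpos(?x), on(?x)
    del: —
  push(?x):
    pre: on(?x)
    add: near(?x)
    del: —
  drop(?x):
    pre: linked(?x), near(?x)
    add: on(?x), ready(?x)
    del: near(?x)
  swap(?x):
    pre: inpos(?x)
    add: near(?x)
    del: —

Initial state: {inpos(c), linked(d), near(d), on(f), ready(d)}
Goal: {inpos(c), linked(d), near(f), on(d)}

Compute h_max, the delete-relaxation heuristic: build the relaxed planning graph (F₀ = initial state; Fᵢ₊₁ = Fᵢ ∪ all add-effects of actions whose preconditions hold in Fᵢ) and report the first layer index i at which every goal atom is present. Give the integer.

F0 = init (5 atoms)
F1 = F0 ∪ {inpos(d), near(c), near(f), on(d)}  (9 atoms)
goal ⊆ F1  ⇒  h_max = 1

1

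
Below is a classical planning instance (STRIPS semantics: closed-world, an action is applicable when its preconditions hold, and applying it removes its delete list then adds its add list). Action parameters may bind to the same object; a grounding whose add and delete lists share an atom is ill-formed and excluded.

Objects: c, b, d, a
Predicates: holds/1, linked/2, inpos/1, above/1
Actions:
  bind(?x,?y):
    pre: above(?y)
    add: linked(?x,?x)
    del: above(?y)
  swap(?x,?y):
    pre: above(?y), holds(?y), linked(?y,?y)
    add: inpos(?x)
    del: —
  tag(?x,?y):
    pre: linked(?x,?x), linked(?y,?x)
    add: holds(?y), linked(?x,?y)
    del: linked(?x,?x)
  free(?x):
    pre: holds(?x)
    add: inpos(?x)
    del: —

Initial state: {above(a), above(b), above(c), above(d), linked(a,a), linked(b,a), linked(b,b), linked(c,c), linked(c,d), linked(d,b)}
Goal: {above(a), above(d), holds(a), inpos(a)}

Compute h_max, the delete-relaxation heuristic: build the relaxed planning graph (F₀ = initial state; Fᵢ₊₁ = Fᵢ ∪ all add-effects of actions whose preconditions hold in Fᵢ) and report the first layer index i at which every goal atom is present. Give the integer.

2

F0 = init (10 atoms)
F1 = F0 ∪ {holds(b), holds(d), linked(a,b), linked(b,d), linked(d,d)}  (15 atoms)
F2 = F1 ∪ {holds(a), holds(c), inpos(a), inpos(b), inpos(c), inpos(d), linked(d,c)}  (22 atoms)
goal ⊆ F2  ⇒  h_max = 2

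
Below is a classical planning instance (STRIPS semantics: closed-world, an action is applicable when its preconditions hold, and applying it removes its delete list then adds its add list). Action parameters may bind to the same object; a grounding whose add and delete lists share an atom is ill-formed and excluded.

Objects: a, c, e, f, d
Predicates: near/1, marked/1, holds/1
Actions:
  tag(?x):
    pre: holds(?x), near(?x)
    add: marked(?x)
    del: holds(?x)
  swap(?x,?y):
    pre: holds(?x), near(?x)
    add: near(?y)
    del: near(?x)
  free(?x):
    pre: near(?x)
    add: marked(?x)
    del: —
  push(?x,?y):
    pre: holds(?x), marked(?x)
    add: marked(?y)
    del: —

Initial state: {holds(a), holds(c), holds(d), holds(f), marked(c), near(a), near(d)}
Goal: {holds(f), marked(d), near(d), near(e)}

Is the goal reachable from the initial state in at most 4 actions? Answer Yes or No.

1. tag(d)  →  {holds(a), holds(c), holds(f), marked(c), marked(d), near(a), near(d)}
2. swap(a,e)  →  {holds(a), holds(c), holds(f), marked(c), marked(d), near(d), near(e)}
optimal plan length = 2; 2 ≤ 4

Yes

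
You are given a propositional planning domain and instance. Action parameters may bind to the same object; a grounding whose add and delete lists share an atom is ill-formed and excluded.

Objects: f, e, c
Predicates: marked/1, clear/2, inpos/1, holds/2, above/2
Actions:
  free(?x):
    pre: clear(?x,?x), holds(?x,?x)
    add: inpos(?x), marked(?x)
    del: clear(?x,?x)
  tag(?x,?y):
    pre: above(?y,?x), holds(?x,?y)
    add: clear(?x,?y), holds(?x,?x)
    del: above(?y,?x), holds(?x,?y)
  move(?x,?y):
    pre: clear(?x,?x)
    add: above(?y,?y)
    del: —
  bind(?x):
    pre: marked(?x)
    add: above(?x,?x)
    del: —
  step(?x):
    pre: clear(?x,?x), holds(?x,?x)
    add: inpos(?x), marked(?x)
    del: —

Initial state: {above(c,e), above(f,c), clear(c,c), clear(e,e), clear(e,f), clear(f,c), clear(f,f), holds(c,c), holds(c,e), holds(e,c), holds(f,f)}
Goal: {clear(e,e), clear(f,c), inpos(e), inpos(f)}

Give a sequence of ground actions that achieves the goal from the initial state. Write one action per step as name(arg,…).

free(f); tag(e,c); step(e)

1. free(f)  →  {above(c,e), above(f,c), clear(c,c), clear(e,e), clear(e,f), clear(f,c), holds(c,c), holds(c,e), holds(e,c), holds(f,f), inpos(f), marked(f)}
2. tag(e,c)  →  {above(f,c), clear(c,c), clear(e,c), clear(e,e), clear(e,f), clear(f,c), holds(c,c), holds(c,e), holds(e,e), holds(f,f), inpos(f), marked(f)}
3. step(e)  →  {above(f,c), clear(c,c), clear(e,c), clear(e,e), clear(e,f), clear(f,c), holds(c,c), holds(c,e), holds(e,e), holds(f,f), inpos(e), inpos(f), marked(e), marked(f)}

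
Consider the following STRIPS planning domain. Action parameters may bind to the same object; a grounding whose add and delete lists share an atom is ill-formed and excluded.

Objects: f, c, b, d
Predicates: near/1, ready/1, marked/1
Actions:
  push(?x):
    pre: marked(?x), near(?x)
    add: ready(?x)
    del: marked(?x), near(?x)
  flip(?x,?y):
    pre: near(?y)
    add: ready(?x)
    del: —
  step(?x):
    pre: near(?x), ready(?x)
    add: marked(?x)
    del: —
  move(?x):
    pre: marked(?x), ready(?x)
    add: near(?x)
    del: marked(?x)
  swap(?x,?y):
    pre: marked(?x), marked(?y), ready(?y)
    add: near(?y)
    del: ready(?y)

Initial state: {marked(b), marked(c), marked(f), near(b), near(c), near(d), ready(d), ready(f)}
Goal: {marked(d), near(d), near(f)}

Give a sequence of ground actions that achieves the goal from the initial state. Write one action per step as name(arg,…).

step(d); move(f)

1. step(d)  →  {marked(b), marked(c), marked(d), marked(f), near(b), near(c), near(d), ready(d), ready(f)}
2. move(f)  →  {marked(b), marked(c), marked(d), near(b), near(c), near(d), near(f), ready(d), ready(f)}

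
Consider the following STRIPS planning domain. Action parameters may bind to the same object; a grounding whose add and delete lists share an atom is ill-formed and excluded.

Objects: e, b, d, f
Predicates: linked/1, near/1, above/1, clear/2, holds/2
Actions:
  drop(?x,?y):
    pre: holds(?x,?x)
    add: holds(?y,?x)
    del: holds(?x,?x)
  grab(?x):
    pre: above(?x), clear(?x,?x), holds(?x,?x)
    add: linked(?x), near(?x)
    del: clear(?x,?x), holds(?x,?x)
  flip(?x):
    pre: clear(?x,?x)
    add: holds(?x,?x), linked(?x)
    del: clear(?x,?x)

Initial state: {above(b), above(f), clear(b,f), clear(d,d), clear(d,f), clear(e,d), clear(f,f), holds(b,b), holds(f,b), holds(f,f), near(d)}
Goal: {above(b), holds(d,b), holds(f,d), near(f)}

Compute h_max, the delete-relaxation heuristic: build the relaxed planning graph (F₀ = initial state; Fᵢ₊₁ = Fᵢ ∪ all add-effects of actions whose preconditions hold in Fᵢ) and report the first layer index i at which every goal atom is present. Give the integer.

F0 = init (11 atoms)
F1 = F0 ∪ {holds(b,f), holds(d,b), holds(d,d), holds(d,f), holds(e,b), holds(e,f), linked(d), linked(f), near(f)}  (20 atoms)
F2 = F1 ∪ {holds(b,d), holds(e,d), holds(f,d)}  (23 atoms)
goal ⊆ F2  ⇒  h_max = 2

2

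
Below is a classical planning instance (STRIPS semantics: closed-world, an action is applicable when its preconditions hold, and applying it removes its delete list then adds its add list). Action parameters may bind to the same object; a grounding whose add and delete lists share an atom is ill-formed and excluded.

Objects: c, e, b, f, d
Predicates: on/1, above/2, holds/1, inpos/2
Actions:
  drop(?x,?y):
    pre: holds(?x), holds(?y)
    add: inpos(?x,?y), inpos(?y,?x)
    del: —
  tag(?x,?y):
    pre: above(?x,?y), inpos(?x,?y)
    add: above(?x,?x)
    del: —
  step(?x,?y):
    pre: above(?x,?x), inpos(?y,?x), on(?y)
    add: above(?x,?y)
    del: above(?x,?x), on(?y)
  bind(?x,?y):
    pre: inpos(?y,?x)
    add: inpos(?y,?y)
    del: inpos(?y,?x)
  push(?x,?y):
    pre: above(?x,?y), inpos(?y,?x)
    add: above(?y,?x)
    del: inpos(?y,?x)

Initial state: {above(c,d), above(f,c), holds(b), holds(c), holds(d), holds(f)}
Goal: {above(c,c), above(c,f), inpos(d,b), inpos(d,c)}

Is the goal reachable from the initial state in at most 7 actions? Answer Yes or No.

1. drop(c,f)  →  {above(c,d), above(f,c), holds(b), holds(c), holds(d), holds(f), inpos(c,f), inpos(f,c)}
2. drop(c,d)  →  {above(c,d), above(f,c), holds(b), holds(c), holds(d), holds(f), inpos(c,d), inpos(c,f), inpos(d,c), inpos(f,c)}
3. drop(b,d)  →  {above(c,d), above(f,c), holds(b), holds(c), holds(d), holds(f), inpos(b,d), inpos(c,d), inpos(c,f), inpos(d,b), inpos(d,c), inpos(f,c)}
4. tag(c,d)  →  {above(c,c), above(c,d), above(f,c), holds(b), holds(c), holds(d), holds(f), inpos(b,d), inpos(c,d), inpos(c,f), inpos(d,b), inpos(d,c), inpos(f,c)}
5. push(f,c)  →  {above(c,c), above(c,d), above(c,f), above(f,c), holds(b), holds(c), holds(d), holds(f), inpos(b,d), inpos(c,d), inpos(d,b), inpos(d,c), inpos(f,c)}
optimal plan length = 5; 5 ≤ 7

Yes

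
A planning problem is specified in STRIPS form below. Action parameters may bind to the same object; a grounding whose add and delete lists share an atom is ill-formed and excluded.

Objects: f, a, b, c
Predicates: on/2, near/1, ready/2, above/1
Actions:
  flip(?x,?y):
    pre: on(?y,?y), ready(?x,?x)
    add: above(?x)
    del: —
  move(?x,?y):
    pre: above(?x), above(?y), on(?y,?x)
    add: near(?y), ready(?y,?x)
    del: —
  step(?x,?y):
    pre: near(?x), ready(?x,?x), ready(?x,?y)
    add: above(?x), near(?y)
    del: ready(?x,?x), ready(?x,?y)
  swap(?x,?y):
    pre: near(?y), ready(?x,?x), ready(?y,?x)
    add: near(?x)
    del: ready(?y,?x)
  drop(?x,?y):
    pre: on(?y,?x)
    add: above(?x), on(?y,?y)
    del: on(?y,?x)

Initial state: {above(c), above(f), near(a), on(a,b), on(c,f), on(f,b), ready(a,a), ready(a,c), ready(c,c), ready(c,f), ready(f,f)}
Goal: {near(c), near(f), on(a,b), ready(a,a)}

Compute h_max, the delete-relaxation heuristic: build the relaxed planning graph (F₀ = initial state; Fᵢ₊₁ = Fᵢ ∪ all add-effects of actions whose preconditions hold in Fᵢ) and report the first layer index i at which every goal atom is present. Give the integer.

2

F0 = init (11 atoms)
F1 = F0 ∪ {above(a), above(b), near(c), on(a,a), on(c,c), on(f,f)}  (17 atoms)
F2 = F1 ∪ {near(f), ready(a,b), ready(f,b)}  (20 atoms)
goal ⊆ F2  ⇒  h_max = 2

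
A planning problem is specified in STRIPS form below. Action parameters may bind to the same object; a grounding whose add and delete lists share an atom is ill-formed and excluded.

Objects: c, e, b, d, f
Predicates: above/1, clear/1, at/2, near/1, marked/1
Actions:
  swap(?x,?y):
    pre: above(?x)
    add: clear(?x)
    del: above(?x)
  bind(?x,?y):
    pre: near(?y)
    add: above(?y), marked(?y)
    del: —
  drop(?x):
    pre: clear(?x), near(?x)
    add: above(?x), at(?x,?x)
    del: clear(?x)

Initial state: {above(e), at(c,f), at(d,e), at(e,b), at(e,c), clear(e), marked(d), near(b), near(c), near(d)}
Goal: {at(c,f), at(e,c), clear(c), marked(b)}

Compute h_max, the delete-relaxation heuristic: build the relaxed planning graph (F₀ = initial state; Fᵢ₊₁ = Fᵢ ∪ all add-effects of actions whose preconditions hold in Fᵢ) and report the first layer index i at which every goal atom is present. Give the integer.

2

F0 = init (10 atoms)
F1 = F0 ∪ {above(b), above(c), above(d), marked(b), marked(c)}  (15 atoms)
F2 = F1 ∪ {clear(b), clear(c), clear(d)}  (18 atoms)
goal ⊆ F2  ⇒  h_max = 2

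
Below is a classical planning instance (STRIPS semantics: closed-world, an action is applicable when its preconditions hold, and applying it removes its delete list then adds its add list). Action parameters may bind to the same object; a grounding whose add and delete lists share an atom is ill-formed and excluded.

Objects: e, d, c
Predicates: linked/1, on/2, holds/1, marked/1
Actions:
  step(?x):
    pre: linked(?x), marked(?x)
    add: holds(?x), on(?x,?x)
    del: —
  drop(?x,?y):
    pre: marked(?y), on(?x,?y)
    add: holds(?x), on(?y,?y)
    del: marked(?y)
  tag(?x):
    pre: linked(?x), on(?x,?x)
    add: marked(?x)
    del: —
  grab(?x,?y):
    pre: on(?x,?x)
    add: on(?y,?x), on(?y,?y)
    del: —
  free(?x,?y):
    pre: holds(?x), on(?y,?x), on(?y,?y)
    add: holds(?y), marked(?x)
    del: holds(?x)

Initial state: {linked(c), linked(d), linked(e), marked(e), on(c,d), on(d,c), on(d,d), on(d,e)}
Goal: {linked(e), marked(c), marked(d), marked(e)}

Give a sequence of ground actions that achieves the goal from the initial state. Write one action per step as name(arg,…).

1. tag(d)  →  {linked(c), linked(d), linked(e), marked(d), marked(e), on(c,d), on(d,c), on(d,d), on(d,e)}
2. grab(d,c)  →  {linked(c), linked(d), linked(e), marked(d), marked(e), on(c,c), on(c,d), on(d,c), on(d,d), on(d,e)}
3. tag(c)  →  {linked(c), linked(d), linked(e), marked(c), marked(d), marked(e), on(c,c), on(c,d), on(d,c), on(d,d), on(d,e)}

tag(d); grab(d,c); tag(c)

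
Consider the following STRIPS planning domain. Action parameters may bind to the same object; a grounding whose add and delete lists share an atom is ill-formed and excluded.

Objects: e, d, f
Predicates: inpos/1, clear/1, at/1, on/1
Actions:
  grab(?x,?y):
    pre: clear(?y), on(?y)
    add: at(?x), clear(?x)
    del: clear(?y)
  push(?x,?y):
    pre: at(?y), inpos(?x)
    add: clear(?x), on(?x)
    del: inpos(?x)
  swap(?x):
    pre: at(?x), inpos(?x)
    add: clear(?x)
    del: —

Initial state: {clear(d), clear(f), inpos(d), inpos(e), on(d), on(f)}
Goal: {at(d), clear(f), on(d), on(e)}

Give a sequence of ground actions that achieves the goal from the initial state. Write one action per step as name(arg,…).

1. grab(e,d)  →  {at(e), clear(e), clear(f), inpos(d), inpos(e), on(d), on(f)}
2. push(e,e)  →  {at(e), clear(e), clear(f), inpos(d), on(d), on(e), on(f)}
3. grab(d,e)  →  {at(d), at(e), clear(d), clear(f), inpos(d), on(d), on(e), on(f)}

grab(e,d); push(e,e); grab(d,e)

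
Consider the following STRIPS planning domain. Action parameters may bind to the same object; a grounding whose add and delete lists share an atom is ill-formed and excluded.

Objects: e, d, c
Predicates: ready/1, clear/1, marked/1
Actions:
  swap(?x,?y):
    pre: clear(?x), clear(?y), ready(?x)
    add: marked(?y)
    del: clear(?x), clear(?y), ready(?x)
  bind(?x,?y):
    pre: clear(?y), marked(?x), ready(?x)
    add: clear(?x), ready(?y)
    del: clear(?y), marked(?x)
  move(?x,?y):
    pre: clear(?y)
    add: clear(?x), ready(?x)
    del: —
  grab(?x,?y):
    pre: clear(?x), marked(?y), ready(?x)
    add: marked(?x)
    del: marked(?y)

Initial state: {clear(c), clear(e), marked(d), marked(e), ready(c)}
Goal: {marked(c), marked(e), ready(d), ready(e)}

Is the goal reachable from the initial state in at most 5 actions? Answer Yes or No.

1. swap(c,c)  →  {clear(e), marked(c), marked(d), marked(e)}
2. move(e,e)  →  {clear(e), marked(c), marked(d), marked(e), ready(e)}
3. move(d,e)  →  {clear(d), clear(e), marked(c), marked(d), marked(e), ready(d), ready(e)}
optimal plan length = 3; 3 ≤ 5

Yes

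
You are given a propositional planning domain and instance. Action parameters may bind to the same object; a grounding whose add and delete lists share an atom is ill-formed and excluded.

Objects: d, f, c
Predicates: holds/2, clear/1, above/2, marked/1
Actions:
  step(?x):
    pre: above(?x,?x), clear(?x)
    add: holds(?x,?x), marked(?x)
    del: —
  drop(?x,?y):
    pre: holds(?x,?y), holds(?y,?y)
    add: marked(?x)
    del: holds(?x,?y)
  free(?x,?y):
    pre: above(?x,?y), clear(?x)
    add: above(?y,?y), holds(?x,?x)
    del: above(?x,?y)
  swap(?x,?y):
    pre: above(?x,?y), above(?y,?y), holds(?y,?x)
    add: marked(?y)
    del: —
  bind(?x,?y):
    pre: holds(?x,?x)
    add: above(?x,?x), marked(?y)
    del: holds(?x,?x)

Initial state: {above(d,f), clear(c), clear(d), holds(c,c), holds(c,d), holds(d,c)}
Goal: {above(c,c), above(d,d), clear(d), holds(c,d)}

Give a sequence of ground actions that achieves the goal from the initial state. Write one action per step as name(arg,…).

free(d,f); bind(d,d); bind(c,d)

1. free(d,f)  →  {above(f,f), clear(c), clear(d), holds(c,c), holds(c,d), holds(d,c), holds(d,d)}
2. bind(d,d)  →  {above(d,d), above(f,f), clear(c), clear(d), holds(c,c), holds(c,d), holds(d,c), marked(d)}
3. bind(c,d)  →  {above(c,c), above(d,d), above(f,f), clear(c), clear(d), holds(c,d), holds(d,c), marked(d)}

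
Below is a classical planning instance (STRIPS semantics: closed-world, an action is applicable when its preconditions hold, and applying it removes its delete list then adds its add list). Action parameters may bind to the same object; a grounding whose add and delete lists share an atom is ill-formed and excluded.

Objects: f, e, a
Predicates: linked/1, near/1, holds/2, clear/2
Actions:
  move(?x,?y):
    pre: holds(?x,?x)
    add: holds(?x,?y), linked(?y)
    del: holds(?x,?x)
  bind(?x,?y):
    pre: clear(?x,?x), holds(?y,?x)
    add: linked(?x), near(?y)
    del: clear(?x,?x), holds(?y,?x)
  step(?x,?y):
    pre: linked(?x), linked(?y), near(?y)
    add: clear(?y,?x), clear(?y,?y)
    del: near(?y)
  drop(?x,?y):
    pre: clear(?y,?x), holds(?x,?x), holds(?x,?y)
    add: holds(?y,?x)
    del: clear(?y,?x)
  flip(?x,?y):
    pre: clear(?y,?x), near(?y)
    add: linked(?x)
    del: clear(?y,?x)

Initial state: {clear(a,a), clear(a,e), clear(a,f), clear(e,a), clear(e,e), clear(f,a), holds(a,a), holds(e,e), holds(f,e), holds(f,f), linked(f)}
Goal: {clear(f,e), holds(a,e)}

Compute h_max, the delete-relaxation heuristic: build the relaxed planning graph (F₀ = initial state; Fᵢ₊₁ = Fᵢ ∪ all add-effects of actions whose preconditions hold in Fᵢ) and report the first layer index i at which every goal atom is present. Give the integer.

F0 = init (11 atoms)
F1 = F0 ∪ {holds(a,e), holds(a,f), holds(e,a), holds(e,f), holds(f,a), linked(a), linked(e), near(a), near(e), near(f)}  (21 atoms)
F2 = F1 ∪ {clear(e,f), clear(f,e), clear(f,f)}  (24 atoms)
goal ⊆ F2  ⇒  h_max = 2

2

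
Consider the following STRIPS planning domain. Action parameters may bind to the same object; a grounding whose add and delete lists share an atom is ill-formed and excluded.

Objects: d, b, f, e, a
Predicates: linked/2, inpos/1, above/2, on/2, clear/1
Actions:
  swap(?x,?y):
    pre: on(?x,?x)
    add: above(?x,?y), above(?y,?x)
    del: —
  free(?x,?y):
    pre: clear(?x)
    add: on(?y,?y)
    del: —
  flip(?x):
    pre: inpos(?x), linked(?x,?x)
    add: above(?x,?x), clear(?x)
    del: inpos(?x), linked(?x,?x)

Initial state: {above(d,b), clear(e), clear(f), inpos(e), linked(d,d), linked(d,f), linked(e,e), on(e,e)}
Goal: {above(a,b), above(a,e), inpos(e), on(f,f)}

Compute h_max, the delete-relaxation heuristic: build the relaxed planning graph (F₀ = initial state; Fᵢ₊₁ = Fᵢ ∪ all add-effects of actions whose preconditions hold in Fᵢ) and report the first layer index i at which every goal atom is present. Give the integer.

F0 = init (8 atoms)
F1 = F0 ∪ {above(a,e), above(b,e), above(d,e), above(e,a), above(e,b), above(e,d), above(e,e), above(e,f), above(f,e), on(a,a), on(b,b), on(d,d), on(f,f)}  (21 atoms)
F2 = F1 ∪ {above(a,a), above(a,b), above(a,d), above(a,f), above(b,a), above(b,b), above(b,d), above(b,f), above(d,a), above(d,d), above(d,f), above(f,a), above(f,b), above(f,d), above(f,f)}  (36 atoms)
goal ⊆ F2  ⇒  h_max = 2

2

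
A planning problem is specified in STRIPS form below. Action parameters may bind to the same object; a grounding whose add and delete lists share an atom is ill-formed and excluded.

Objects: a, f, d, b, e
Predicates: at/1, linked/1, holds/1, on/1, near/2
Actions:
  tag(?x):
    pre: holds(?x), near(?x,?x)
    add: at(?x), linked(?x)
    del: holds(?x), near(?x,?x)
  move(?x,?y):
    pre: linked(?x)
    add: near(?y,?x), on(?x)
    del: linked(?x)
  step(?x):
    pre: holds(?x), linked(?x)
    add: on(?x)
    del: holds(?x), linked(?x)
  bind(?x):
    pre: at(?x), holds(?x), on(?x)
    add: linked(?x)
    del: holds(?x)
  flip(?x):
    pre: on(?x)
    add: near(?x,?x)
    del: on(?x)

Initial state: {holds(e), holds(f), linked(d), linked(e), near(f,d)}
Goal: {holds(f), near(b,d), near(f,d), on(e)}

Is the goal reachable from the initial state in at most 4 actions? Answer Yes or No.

Yes

1. move(d,b)  →  {holds(e), holds(f), linked(e), near(b,d), near(f,d), on(d)}
2. move(e,a)  →  {holds(e), holds(f), near(a,e), near(b,d), near(f,d), on(d), on(e)}
optimal plan length = 2; 2 ≤ 4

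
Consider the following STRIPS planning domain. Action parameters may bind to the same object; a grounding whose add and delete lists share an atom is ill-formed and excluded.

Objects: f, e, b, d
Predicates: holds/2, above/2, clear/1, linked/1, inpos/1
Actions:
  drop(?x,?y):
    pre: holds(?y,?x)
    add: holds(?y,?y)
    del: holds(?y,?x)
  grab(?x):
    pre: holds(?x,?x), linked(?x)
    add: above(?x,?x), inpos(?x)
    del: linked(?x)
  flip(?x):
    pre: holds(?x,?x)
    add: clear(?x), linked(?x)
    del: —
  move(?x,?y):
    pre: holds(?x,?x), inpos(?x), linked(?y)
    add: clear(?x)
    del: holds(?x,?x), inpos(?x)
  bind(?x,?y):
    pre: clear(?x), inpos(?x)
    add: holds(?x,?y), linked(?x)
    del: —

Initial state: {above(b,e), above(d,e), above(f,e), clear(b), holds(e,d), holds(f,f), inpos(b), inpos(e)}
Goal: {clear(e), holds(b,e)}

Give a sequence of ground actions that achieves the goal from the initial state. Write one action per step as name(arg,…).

drop(d,e); flip(e); bind(b,e)

1. drop(d,e)  →  {above(b,e), above(d,e), above(f,e), clear(b), holds(e,e), holds(f,f), inpos(b), inpos(e)}
2. flip(e)  →  {above(b,e), above(d,e), above(f,e), clear(b), clear(e), holds(e,e), holds(f,f), inpos(b), inpos(e), linked(e)}
3. bind(b,e)  →  {above(b,e), above(d,e), above(f,e), clear(b), clear(e), holds(b,e), holds(e,e), holds(f,f), inpos(b), inpos(e), linked(b), linked(e)}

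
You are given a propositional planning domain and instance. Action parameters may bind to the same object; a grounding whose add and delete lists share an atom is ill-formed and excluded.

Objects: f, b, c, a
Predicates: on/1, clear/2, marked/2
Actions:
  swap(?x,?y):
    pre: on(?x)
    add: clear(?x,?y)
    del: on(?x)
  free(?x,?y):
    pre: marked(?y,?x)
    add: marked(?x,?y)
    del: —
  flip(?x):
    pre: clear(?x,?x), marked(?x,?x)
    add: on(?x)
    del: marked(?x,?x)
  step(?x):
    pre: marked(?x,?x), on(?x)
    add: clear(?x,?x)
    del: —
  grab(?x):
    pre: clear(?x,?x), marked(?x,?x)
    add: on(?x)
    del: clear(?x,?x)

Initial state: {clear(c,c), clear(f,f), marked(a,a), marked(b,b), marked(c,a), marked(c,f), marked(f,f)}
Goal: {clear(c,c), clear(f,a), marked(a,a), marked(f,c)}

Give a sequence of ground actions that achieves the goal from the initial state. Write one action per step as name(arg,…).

1. free(f,c)  →  {clear(c,c), clear(f,f), marked(a,a), marked(b,b), marked(c,a), marked(c,f), marked(f,c), marked(f,f)}
2. flip(f)  →  {clear(c,c), clear(f,f), marked(a,a), marked(b,b), marked(c,a), marked(c,f), marked(f,c), on(f)}
3. swap(f,a)  →  {clear(c,c), clear(f,a), clear(f,f), marked(a,a), marked(b,b), marked(c,a), marked(c,f), marked(f,c)}

free(f,c); flip(f); swap(f,a)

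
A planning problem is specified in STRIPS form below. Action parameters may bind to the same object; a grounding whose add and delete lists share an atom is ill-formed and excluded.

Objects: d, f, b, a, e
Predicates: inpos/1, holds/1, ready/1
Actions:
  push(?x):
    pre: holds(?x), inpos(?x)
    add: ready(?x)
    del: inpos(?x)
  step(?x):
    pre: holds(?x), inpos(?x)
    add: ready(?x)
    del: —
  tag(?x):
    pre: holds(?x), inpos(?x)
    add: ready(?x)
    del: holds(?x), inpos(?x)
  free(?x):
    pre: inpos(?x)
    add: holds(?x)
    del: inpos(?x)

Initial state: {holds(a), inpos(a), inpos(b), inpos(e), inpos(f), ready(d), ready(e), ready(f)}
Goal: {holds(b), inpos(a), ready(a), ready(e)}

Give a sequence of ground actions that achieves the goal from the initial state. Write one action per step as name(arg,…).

step(a); free(b)

1. step(a)  →  {holds(a), inpos(a), inpos(b), inpos(e), inpos(f), ready(a), ready(d), ready(e), ready(f)}
2. free(b)  →  {holds(a), holds(b), inpos(a), inpos(e), inpos(f), ready(a), ready(d), ready(e), ready(f)}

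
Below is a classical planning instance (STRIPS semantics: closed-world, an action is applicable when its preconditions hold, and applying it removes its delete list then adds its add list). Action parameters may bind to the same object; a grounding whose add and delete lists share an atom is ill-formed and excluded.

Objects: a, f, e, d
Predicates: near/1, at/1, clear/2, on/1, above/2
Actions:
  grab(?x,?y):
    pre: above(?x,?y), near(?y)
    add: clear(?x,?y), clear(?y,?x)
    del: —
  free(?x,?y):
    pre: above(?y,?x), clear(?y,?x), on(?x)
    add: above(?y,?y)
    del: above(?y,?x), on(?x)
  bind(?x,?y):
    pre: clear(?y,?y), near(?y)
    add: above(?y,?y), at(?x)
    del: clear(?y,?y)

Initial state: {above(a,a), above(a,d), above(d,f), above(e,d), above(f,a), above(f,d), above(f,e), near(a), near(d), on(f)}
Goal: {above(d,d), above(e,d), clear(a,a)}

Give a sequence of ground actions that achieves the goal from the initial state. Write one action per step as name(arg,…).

grab(a,a); grab(f,d); free(f,d)

1. grab(a,a)  →  {above(a,a), above(a,d), above(d,f), above(e,d), above(f,a), above(f,d), above(f,e), clear(a,a), near(a), near(d), on(f)}
2. grab(f,d)  →  {above(a,a), above(a,d), above(d,f), above(e,d), above(f,a), above(f,d), above(f,e), clear(a,a), clear(d,f), clear(f,d), near(a), near(d), on(f)}
3. free(f,d)  →  {above(a,a), above(a,d), above(d,d), above(e,d), above(f,a), above(f,d), above(f,e), clear(a,a), clear(d,f), clear(f,d), near(a), near(d)}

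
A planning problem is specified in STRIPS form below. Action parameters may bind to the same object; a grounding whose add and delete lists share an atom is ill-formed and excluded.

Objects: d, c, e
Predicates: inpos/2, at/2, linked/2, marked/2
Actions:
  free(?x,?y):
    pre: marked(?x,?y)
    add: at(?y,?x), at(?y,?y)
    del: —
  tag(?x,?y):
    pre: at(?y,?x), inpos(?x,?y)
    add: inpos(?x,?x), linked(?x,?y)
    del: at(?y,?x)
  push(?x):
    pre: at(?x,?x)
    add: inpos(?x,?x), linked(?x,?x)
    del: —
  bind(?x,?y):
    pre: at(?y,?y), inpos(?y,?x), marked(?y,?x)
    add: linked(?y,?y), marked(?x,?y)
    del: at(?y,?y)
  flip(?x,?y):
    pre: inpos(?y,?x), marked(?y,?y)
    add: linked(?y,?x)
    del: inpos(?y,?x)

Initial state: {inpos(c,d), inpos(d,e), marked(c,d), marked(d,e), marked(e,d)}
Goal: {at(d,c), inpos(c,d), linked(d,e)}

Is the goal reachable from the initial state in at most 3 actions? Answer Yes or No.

1. free(d,e)  →  {at(e,d), at(e,e), inpos(c,d), inpos(d,e), marked(c,d), marked(d,e), marked(e,d)}
2. free(c,d)  →  {at(d,c), at(d,d), at(e,d), at(e,e), inpos(c,d), inpos(d,e), marked(c,d), marked(d,e), marked(e,d)}
3. tag(d,e)  →  {at(d,c), at(d,d), at(e,e), inpos(c,d), inpos(d,d), inpos(d,e), linked(d,e), marked(c,d), marked(d,e), marked(e,d)}
optimal plan length = 3; 3 ≤ 3

Yes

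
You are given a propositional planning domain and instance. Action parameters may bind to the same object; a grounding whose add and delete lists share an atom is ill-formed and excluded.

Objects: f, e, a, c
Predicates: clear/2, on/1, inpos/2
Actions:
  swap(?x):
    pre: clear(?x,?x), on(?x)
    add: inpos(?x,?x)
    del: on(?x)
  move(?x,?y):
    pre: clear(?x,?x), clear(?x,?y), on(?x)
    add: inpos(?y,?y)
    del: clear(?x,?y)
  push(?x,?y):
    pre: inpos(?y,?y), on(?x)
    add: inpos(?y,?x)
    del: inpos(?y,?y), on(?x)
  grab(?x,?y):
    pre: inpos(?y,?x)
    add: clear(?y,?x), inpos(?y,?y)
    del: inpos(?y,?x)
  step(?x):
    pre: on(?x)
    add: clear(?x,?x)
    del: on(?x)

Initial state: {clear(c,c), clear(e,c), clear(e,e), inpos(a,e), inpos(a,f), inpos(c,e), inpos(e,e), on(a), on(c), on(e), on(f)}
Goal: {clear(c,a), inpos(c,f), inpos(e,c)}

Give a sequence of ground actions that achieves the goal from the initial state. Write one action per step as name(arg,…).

move(e,c); push(a,c); push(c,e); grab(a,c); push(f,c)

1. move(e,c)  →  {clear(c,c), clear(e,e), inpos(a,e), inpos(a,f), inpos(c,c), inpos(c,e), inpos(e,e), on(a), on(c), on(e), on(f)}
2. push(a,c)  →  {clear(c,c), clear(e,e), inpos(a,e), inpos(a,f), inpos(c,a), inpos(c,e), inpos(e,e), on(c), on(e), on(f)}
3. push(c,e)  →  {clear(c,c), clear(e,e), inpos(a,e), inpos(a,f), inpos(c,a), inpos(c,e), inpos(e,c), on(e), on(f)}
4. grab(a,c)  →  {clear(c,a), clear(c,c), clear(e,e), inpos(a,e), inpos(a,f), inpos(c,c), inpos(c,e), inpos(e,c), on(e), on(f)}
5. push(f,c)  →  {clear(c,a), clear(c,c), clear(e,e), inpos(a,e), inpos(a,f), inpos(c,e), inpos(c,f), inpos(e,c), on(e)}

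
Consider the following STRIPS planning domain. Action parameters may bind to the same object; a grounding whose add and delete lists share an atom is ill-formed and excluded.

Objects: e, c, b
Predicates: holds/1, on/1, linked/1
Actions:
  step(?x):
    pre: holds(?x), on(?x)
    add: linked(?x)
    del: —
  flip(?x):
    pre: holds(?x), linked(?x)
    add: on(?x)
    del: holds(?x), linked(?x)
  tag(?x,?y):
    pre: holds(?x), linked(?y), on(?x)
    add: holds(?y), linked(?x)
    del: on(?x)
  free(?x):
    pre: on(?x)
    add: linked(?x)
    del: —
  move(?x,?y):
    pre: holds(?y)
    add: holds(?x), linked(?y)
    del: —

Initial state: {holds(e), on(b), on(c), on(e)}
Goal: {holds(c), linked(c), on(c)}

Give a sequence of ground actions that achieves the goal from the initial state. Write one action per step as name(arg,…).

free(c); tag(e,c)

1. free(c)  →  {holds(e), linked(c), on(b), on(c), on(e)}
2. tag(e,c)  →  {holds(c), holds(e), linked(c), linked(e), on(b), on(c)}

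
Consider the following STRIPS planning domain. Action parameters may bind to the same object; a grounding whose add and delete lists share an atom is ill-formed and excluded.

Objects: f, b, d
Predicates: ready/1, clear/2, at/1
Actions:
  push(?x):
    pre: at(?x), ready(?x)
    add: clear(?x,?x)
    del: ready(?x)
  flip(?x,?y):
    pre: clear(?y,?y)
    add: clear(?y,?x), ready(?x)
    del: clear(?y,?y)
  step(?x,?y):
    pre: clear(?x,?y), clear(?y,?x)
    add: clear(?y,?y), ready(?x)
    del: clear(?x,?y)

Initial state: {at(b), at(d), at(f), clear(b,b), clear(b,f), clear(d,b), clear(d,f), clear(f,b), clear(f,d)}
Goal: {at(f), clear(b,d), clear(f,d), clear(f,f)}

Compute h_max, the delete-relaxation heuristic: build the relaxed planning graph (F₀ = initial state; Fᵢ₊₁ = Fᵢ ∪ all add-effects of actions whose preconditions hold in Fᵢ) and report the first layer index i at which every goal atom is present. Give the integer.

F0 = init (9 atoms)
F1 = F0 ∪ {clear(b,d), clear(d,d), clear(f,f), ready(b), ready(d), ready(f)}  (15 atoms)
goal ⊆ F1  ⇒  h_max = 1

1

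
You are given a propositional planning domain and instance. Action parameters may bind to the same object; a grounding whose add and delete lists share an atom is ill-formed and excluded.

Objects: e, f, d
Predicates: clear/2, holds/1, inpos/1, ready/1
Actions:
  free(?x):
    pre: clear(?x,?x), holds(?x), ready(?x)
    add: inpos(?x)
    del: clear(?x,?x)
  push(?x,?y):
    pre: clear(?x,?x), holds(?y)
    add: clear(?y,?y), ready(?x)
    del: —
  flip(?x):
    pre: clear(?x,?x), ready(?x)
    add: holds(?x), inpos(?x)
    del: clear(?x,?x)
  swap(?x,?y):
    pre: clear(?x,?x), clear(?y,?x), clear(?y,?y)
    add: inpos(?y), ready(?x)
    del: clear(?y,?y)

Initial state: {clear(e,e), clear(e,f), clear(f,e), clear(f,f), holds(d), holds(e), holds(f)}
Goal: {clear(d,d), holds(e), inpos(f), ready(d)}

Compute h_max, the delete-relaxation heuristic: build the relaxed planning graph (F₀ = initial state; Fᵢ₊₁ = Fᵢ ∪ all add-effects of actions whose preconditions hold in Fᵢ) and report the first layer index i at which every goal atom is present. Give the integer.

F0 = init (7 atoms)
F1 = F0 ∪ {clear(d,d), inpos(e), inpos(f), ready(e), ready(f)}  (12 atoms)
F2 = F1 ∪ {inpos(d), ready(d)}  (14 atoms)
goal ⊆ F2  ⇒  h_max = 2

2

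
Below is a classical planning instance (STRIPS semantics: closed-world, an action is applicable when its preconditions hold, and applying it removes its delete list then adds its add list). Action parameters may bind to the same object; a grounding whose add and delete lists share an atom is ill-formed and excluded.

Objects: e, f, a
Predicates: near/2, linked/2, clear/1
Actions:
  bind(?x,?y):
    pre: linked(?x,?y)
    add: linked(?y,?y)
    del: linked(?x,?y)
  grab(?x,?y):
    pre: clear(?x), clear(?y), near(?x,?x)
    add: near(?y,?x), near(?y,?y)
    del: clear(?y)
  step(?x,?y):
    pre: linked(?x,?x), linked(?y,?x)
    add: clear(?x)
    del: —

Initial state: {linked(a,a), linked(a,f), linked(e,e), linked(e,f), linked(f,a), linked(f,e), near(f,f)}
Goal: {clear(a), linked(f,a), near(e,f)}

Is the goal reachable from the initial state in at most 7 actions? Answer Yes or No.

1. bind(e,f)  →  {linked(a,a), linked(a,f), linked(e,e), linked(f,a), linked(f,e), linked(f,f), near(f,f)}
2. step(e,e)  →  {clear(e), linked(a,a), linked(a,f), linked(e,e), linked(f,a), linked(f,e), linked(f,f), near(f,f)}
3. step(f,f)  →  {clear(e), clear(f), linked(a,a), linked(a,f), linked(e,e), linked(f,a), linked(f,e), linked(f,f), near(f,f)}
4. grab(f,e)  →  {clear(f), linked(a,a), linked(a,f), linked(e,e), linked(f,a), linked(f,e), linked(f,f), near(e,e), near(e,f), near(f,f)}
5. step(a,f)  →  {clear(a), clear(f), linked(a,a), linked(a,f), linked(e,e), linked(f,a), linked(f,e), linked(f,f), near(e,e), near(e,f), near(f,f)}
optimal plan length = 5; 5 ≤ 7

Yes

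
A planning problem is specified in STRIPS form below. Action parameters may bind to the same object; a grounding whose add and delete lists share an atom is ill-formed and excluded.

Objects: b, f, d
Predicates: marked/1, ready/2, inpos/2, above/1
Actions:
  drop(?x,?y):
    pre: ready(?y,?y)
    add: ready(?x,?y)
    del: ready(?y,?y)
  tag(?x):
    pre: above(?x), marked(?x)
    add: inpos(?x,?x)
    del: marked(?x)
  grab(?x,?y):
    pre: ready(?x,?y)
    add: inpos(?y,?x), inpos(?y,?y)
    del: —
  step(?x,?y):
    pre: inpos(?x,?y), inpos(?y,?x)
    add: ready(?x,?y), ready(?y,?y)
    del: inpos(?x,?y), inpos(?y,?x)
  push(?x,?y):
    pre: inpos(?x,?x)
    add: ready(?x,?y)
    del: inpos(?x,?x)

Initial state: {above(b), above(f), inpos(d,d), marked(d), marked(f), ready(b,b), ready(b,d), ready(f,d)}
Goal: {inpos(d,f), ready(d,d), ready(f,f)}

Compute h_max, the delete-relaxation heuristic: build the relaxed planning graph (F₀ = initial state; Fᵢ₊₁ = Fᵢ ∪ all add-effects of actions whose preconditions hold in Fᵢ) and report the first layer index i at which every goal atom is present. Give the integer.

2

F0 = init (8 atoms)
F1 = F0 ∪ {inpos(b,b), inpos(d,b), inpos(d,f), inpos(f,f), ready(d,b), ready(d,d), ready(d,f), ready(f,b)}  (16 atoms)
F2 = F1 ∪ {inpos(b,d), inpos(b,f), inpos(f,d), ready(b,f), ready(f,f)}  (21 atoms)
goal ⊆ F2  ⇒  h_max = 2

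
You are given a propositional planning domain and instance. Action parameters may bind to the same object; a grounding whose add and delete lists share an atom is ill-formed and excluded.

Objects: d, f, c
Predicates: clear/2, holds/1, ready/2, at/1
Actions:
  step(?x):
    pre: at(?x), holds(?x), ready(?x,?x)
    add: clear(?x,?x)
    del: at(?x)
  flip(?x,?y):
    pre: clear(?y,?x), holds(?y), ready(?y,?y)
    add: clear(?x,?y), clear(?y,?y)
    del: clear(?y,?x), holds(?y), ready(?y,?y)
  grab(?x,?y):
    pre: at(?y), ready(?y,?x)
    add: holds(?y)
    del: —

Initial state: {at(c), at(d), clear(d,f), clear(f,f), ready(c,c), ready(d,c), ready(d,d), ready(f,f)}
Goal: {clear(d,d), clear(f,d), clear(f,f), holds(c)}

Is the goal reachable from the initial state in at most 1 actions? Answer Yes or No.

1. grab(d,d)  →  {at(c), at(d), clear(d,f), clear(f,f), holds(d), ready(c,c), ready(d,c), ready(d,d), ready(f,f)}
2. flip(f,d)  →  {at(c), at(d), clear(d,d), clear(f,d), clear(f,f), ready(c,c), ready(d,c), ready(f,f)}
3. grab(c,c)  →  {at(c), at(d), clear(d,d), clear(f,d), clear(f,f), holds(c), ready(c,c), ready(d,c), ready(f,f)}
optimal plan length = 3; 3 > 1

No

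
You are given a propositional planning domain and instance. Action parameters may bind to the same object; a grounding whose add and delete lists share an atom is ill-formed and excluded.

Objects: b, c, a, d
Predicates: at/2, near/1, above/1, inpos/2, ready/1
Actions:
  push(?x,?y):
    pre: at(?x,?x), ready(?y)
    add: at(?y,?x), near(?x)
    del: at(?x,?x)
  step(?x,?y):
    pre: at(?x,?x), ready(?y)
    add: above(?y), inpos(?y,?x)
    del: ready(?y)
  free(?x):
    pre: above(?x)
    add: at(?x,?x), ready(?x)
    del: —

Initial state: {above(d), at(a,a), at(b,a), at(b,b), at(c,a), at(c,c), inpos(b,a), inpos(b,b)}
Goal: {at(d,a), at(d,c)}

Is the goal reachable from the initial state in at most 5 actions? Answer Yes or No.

1. free(d)  →  {above(d), at(a,a), at(b,a), at(b,b), at(c,a), at(c,c), at(d,d), inpos(b,a), inpos(b,b), ready(d)}
2. push(c,d)  →  {above(d), at(a,a), at(b,a), at(b,b), at(c,a), at(d,c), at(d,d), inpos(b,a), inpos(b,b), near(c), ready(d)}
3. push(a,d)  →  {above(d), at(b,a), at(b,b), at(c,a), at(d,a), at(d,c), at(d,d), inpos(b,a), inpos(b,b), near(a), near(c), ready(d)}
optimal plan length = 3; 3 ≤ 5

Yes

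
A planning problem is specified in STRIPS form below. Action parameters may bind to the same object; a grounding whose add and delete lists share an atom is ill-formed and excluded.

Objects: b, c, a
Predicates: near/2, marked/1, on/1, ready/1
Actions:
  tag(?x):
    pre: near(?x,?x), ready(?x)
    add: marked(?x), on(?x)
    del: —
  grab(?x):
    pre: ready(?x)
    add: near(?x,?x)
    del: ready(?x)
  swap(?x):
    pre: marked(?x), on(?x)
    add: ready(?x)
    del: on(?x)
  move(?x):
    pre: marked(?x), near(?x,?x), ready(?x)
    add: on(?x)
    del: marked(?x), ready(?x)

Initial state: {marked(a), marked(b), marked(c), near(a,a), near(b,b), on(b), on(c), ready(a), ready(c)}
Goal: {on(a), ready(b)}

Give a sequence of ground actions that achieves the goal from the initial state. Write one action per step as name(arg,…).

1. tag(a)  →  {marked(a), marked(b), marked(c), near(a,a), near(b,b), on(a), on(b), on(c), ready(a), ready(c)}
2. swap(b)  →  {marked(a), marked(b), marked(c), near(a,a), near(b,b), on(a), on(c), ready(a), ready(b), ready(c)}

tag(a); swap(b)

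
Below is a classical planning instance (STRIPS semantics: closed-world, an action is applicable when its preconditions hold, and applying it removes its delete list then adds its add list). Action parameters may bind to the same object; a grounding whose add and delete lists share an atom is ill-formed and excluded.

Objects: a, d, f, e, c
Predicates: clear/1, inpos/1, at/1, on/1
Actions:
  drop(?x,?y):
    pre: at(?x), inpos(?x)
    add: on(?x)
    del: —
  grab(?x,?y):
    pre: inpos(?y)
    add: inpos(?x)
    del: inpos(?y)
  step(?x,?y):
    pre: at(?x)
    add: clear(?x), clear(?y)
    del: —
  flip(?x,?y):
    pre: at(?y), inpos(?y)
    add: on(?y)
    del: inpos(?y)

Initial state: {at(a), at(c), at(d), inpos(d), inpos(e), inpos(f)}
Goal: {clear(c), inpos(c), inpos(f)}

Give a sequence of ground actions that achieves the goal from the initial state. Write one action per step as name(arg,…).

1. grab(c,d)  →  {at(a), at(c), at(d), inpos(c), inpos(e), inpos(f)}
2. step(a,c)  →  {at(a), at(c), at(d), clear(a), clear(c), inpos(c), inpos(e), inpos(f)}

grab(c,d); step(a,c)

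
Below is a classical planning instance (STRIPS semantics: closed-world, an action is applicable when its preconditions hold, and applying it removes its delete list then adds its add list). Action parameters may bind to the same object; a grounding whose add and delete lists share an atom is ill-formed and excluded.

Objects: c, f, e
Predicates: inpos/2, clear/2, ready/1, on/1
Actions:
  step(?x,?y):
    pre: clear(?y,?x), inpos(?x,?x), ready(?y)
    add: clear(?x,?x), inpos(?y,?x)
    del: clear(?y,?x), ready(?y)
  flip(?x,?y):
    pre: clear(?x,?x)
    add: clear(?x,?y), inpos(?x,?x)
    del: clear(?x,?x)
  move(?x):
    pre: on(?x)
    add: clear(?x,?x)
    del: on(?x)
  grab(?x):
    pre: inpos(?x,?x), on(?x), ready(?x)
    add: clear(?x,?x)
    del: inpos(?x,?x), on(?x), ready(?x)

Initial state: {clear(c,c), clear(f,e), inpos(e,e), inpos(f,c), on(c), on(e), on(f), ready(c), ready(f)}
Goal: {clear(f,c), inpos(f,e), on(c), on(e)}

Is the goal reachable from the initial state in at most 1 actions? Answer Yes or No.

No

1. step(e,f)  →  {clear(c,c), clear(e,e), inpos(e,e), inpos(f,c), inpos(f,e), on(c), on(e), on(f), ready(c)}
2. move(f)  →  {clear(c,c), clear(e,e), clear(f,f), inpos(e,e), inpos(f,c), inpos(f,e), on(c), on(e), ready(c)}
3. flip(f,c)  →  {clear(c,c), clear(e,e), clear(f,c), inpos(e,e), inpos(f,c), inpos(f,e), inpos(f,f), on(c), on(e), ready(c)}
optimal plan length = 3; 3 > 1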